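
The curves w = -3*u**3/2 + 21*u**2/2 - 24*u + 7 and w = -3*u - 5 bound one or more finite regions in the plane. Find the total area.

37/8

Set the curves equal: -3*u**3/2 + 21*u**2/2 - 24*u + 7 = -3*u - 5, so -3*u**3/2 + 21*u**2/2 - 21*u + 12 = 0, which factors as -3*(u - 4)*(u - 2)*(u - 1)/2 = 0. The curves meet at u = 1, 2, 4.
On [1, 2], w = -3*u - 5 is on top; that piece has area ∫[1,2] (-(-3*u**3/2 + 21*u**2/2 - 21*u + 12)) du = 5/8.
On [2, 4], w = -3*u**3/2 + 21*u**2/2 - 24*u + 7 is on top; that piece has area ∫[2,4] (-3*u**3/2 + 21*u**2/2 - 21*u + 12) du = 4.
Total enclosed area = 5/8 + 4 = 37/8.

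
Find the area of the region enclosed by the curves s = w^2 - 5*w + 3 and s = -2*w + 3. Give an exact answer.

Both boundary curves give s as a function of w, so integrate with respect to w. Setting them equal: w^2 - 3*w = 0, i.e. w*(w - 3) = 0, so they meet at w = 0, 3.
For w in [0, 3], s = w^2 - 5*w + 3 is on the left; area = ∫[0,3] (-(w^2 - 3*w)) dw = 9/2.

9/2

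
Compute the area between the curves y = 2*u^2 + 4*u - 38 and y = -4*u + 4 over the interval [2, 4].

20

The difference (2*u^2 + 4*u - 38) - (-4*u + 4) = 2*u^2 + 8*u - 42 changes sign at u = 3 inside [2, 4], so split the integral there.
∫[2,3] (2*u^2 + 8*u - 42) du = -28/3; the area of that piece is 28/3.
∫[3,4] (2*u^2 + 8*u - 42) du = 32/3.
Total area = 28/3 + 32/3 = 20.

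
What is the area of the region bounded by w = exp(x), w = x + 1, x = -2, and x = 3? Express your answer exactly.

-15/2 - exp(-2) + exp(3)

On [-2, 3], (exp(x)) - (x + 1) = -x + exp(x) - 1 is ≥ 0 throughout, so the area is a single integral of |-x + exp(x) - 1|.
∫[-2,3] (-x + exp(x) - 1) dx = -15/2 - exp(-2) + exp(3).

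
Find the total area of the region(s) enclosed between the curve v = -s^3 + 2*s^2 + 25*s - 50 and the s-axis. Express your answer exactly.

2459/6

The curve meets the s-axis where -s^3 + 2*s^2 + 25*s - 50 = 0, i.e. -(s - 5)*(s - 2)*(s + 5) = 0, at s = -5, 2, 5.
On [-5, 2] the curve lies below the axis; ∫[-5,2] (-s^3 + 2*s^2 + 25*s - 50) ds = -4459/12, giving area 4459/12.
On [2, 5] the curve lies above the axis; ∫[2,5] (-s^3 + 2*s^2 + 25*s - 50) ds = 153/4, giving area 153/4.
Total area = 4459/12 + 153/4 = 2459/6.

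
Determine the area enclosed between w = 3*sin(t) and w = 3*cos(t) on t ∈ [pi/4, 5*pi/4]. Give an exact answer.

On [pi/4, 5*pi/4], (3*sin(t)) - (3*cos(t)) = 3*sin(t) - 3*cos(t) is ≥ 0 throughout, so the area is a single integral of |3*sin(t) - 3*cos(t)|.
∫[pi/4,5*pi/4] (3*sin(t) - 3*cos(t)) dt = 6*sqrt(2).

6*sqrt(2)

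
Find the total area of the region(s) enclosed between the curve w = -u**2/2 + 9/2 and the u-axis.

18

The curve meets the u-axis where -u**2/2 + 9/2 = 0, i.e. -(u - 3)*(u + 3)/2 = 0, at u = -3, 3.
On [-3, 3] the curve lies above the axis; ∫[-3,3] (-u**2/2 + 9/2) du = 18, giving area 18.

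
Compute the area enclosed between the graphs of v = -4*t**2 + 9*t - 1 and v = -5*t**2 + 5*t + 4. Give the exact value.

36

Set the curves equal: -4*t**2 + 9*t - 1 = -5*t**2 + 5*t + 4, so t**2 + 4*t - 5 = 0, which factors as (t - 1)*(t + 5) = 0. The curves meet at t = -5, 1.
On [-5, 1], v = -5*t**2 + 5*t + 4 is on top; that piece has area ∫[-5,1] (-(t**2 + 4*t - 5)) dt = 36.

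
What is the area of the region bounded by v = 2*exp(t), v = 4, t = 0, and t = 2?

-14 + 8*log(2) + 2*exp(2)

The difference (2*exp(t)) - (4) = 2*exp(t) - 4 changes sign at t = log(2) inside [0, 2], so split the integral there.
∫[0,log(2)] (2*exp(t) - 4) dt = 2 - log(16); the area of that piece is -2 + log(16).
∫[log(2),2] (2*exp(t) - 4) dt = -12 + 4*log(2) + 2*exp(2).
Total area = (-2 + log(16)) + (-12 + 4*log(2) + 2*exp(2)) = -14 + 8*log(2) + 2*exp(2).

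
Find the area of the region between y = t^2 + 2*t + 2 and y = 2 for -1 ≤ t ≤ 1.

2

The difference (t^2 + 2*t + 2) - (2) = t^2 + 2*t changes sign at t = 0 inside [-1, 1], so split the integral there.
∫[-1,0] (t^2 + 2*t) dt = -2/3; the area of that piece is 2/3.
∫[0,1] (t^2 + 2*t) dt = 4/3.
Total area = 2/3 + 4/3 = 2.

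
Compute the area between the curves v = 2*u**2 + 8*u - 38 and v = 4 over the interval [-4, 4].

272

The difference (2*u**2 + 8*u - 38) - (4) = 2*u**2 + 8*u - 42 changes sign at u = 3 inside [-4, 4], so split the integral there.
∫[-4,3] (2*u**2 + 8*u - 42) du = -784/3; the area of that piece is 784/3.
∫[3,4] (2*u**2 + 8*u - 42) du = 32/3.
Total area = 784/3 + 32/3 = 272.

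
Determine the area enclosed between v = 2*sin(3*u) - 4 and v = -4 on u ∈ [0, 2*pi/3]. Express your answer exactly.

The difference (2*sin(3*u) - 4) - (-4) = 2*sin(3*u) changes sign at u = pi/3 inside [0, 2*pi/3], so split the integral there.
∫[0,pi/3] (2*sin(3*u)) du = 4/3.
∫[pi/3,2*pi/3] (2*sin(3*u)) du = -4/3; the area of that piece is 4/3.
Total area = 4/3 + 4/3 = 8/3.

8/3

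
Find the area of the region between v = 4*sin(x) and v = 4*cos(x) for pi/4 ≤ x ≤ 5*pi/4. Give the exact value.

On [pi/4, 5*pi/4], (4*sin(x)) - (4*cos(x)) = 4*sin(x) - 4*cos(x) is ≥ 0 throughout, so the area is a single integral of |4*sin(x) - 4*cos(x)|.
∫[pi/4,5*pi/4] (4*sin(x) - 4*cos(x)) dx = 8*sqrt(2).

8*sqrt(2)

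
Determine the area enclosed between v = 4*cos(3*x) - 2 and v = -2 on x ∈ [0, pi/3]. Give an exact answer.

The difference (4*cos(3*x) - 2) - (-2) = 4*cos(3*x) changes sign at x = pi/6 inside [0, pi/3], so split the integral there.
∫[0,pi/6] (4*cos(3*x)) dx = 4/3.
∫[pi/6,pi/3] (4*cos(3*x)) dx = -4/3; the area of that piece is 4/3.
Total area = 4/3 + 4/3 = 8/3.

8/3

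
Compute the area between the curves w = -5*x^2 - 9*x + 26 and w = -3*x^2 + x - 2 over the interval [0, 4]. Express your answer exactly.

The difference (-5*x^2 - 9*x + 26) - (-3*x^2 + x - 2) = -2*x^2 - 10*x + 28 changes sign at x = 2 inside [0, 4], so split the integral there.
∫[0,2] (-2*x^2 - 10*x + 28) dx = 92/3.
∫[2,4] (-2*x^2 - 10*x + 28) dx = -124/3; the area of that piece is 124/3.
Total area = 92/3 + 124/3 = 72.

72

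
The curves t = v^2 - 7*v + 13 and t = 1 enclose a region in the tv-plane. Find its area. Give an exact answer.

Both boundary curves give t as a function of v, so integrate with respect to v. Setting them equal: v^2 - 7*v + 12 = 0, i.e. (v - 4)*(v - 3) = 0, so they meet at v = 3, 4.
For v in [3, 4], t = v^2 - 7*v + 13 is on the left; area = ∫[3,4] (-(v^2 - 7*v + 12)) dv = 1/6.

1/6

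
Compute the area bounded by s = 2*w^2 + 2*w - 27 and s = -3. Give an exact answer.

343/3

Both boundary curves give s as a function of w, so integrate with respect to w. Setting them equal: 2*w^2 + 2*w - 24 = 0, i.e. 2*(w - 3)*(w + 4) = 0, so they meet at w = -4, 3.
For w in [-4, 3], s = 2*w^2 + 2*w - 27 is on the left; area = ∫[-4,3] (-(2*w^2 + 2*w - 24)) dw = 343/3.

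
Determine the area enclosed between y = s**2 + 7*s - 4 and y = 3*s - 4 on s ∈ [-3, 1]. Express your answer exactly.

34/3

The difference (s**2 + 7*s - 4) - (3*s - 4) = s**2 + 4*s changes sign at s = 0 inside [-3, 1], so split the integral there.
∫[-3,0] (s**2 + 4*s) ds = -9; the area of that piece is 9.
∫[0,1] (s**2 + 4*s) ds = 7/3.
Total area = 9 + 7/3 = 34/3.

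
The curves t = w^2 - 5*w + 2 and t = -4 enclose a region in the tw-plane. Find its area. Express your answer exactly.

Both boundary curves give t as a function of w, so integrate with respect to w. Setting them equal: w^2 - 5*w + 6 = 0, i.e. (w - 3)*(w - 2) = 0, so they meet at w = 2, 3.
For w in [2, 3], t = w^2 - 5*w + 2 is on the left; area = ∫[2,3] (-(w^2 - 5*w + 6)) dw = 1/6.

1/6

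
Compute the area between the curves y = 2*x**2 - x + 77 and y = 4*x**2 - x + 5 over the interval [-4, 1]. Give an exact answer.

950/3

On [-4, 1], (2*x**2 - x + 77) - (4*x**2 - x + 5) = -2*x**2 + 72 is ≥ 0 throughout, so the area is a single integral of |-2*x**2 + 72|.
∫[-4,1] (-2*x**2 + 72) dx = 950/3.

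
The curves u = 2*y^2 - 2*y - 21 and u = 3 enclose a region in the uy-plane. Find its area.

Both boundary curves give u as a function of y, so integrate with respect to y. Setting them equal: 2*y^2 - 2*y - 24 = 0, i.e. 2*(y - 4)*(y + 3) = 0, so they meet at y = -3, 4.
For y in [-3, 4], u = 2*y^2 - 2*y - 21 is on the left; area = ∫[-3,4] (-(2*y^2 - 2*y - 24)) dy = 343/3.

343/3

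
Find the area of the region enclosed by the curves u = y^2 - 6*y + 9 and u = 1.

4/3

Both boundary curves give u as a function of y, so integrate with respect to y. Setting them equal: y^2 - 6*y + 8 = 0, i.e. (y - 4)*(y - 2) = 0, so they meet at y = 2, 4.
For y in [2, 4], u = y^2 - 6*y + 9 is on the left; area = ∫[2,4] (-(y^2 - 6*y + 8)) dy = 4/3.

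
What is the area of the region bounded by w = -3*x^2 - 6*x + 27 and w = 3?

Set the curves equal: -3*x^2 - 6*x + 27 = 3, so -3*x^2 - 6*x + 24 = 0, which factors as -3*(x - 2)*(x + 4) = 0. The curves meet at x = -4, 2.
On [-4, 2], w = -3*x^2 - 6*x + 27 is on top; that piece has area ∫[-4,2] (-3*x^2 - 6*x + 24) dx = 108.

108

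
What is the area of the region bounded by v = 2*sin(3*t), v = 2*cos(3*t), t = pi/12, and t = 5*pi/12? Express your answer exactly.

On [pi/12, 5*pi/12], (2*sin(3*t)) - (2*cos(3*t)) = 2*sin(3*t) - 2*cos(3*t) is ≥ 0 throughout, so the area is a single integral of |2*sin(3*t) - 2*cos(3*t)|.
∫[pi/12,5*pi/12] (2*sin(3*t) - 2*cos(3*t)) dt = 4*sqrt(2)/3.

4*sqrt(2)/3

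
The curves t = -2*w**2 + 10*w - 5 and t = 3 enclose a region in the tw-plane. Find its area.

9

Both boundary curves give t as a function of w, so integrate with respect to w. Setting them equal: -2*w**2 + 10*w - 8 = 0, i.e. -2*(w - 4)*(w - 1) = 0, so they meet at w = 1, 4.
For w in [1, 4], t = -2*w**2 + 10*w - 5 is on the right; area = ∫[1,4] (-2*w**2 + 10*w - 8) dw = 9.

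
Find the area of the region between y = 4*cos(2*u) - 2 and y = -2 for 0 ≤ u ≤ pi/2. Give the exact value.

4

The difference (4*cos(2*u) - 2) - (-2) = 4*cos(2*u) changes sign at u = pi/4 inside [0, pi/2], so split the integral there.
∫[0,pi/4] (4*cos(2*u)) du = 2.
∫[pi/4,pi/2] (4*cos(2*u)) du = -2; the area of that piece is 2.
Total area = 2 + 2 = 4.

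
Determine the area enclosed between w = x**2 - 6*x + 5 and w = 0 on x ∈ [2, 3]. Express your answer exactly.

11/3

On [2, 3], (x**2 - 6*x + 5) - (0) = x**2 - 6*x + 5 is ≤ 0 throughout, so the area is a single integral of |x**2 - 6*x + 5|.
∫[2,3] (x**2 - 6*x + 5) dx = -11/3; the area of that piece is 11/3.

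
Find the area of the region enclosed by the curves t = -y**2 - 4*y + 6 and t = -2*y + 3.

Both boundary curves give t as a function of y, so integrate with respect to y. Setting them equal: -y**2 - 2*y + 3 = 0, i.e. -(y - 1)*(y + 3) = 0, so they meet at y = -3, 1.
For y in [-3, 1], t = -y**2 - 4*y + 6 is on the right; area = ∫[-3,1] (-y**2 - 2*y + 3) dy = 32/3.

32/3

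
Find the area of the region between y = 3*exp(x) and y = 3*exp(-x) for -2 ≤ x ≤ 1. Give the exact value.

-12 + 3*exp(-2) + 3*exp(-1) + 3*exp(1) + 3*exp(2)

The difference (3*exp(x)) - (3*exp(-x)) = 3*exp(x) - 3*exp(-x) changes sign at x = 0 inside [-2, 1], so split the integral there.
∫[-2,0] (3*exp(x) - 3*exp(-x)) dx = -3*exp(2) - 3*exp(-2) + 6; the area of that piece is -6 + 3*exp(-2) + 3*exp(2).
∫[0,1] (3*exp(x) - 3*exp(-x)) dx = -6 + 3*exp(-1) + 3*exp(1).
Total area = (-6 + 3*exp(-2) + 3*exp(2)) + (-6 + 3*exp(-1) + 3*exp(1)) = -12 + 3*exp(-2) + 3*exp(-1) + 3*exp(1) + 3*exp(2).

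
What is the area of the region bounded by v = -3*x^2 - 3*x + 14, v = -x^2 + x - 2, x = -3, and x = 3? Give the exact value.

220/3

The difference (-3*x^2 - 3*x + 14) - (-x^2 + x - 2) = -2*x^2 - 4*x + 16 changes sign at x = 2 inside [-3, 3], so split the integral there.
∫[-3,2] (-2*x^2 - 4*x + 16) dx = 200/3.
∫[2,3] (-2*x^2 - 4*x + 16) dx = -20/3; the area of that piece is 20/3.
Total area = 200/3 + 20/3 = 220/3.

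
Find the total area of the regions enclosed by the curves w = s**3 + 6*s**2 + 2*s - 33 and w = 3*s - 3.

Set the curves equal: s**3 + 6*s**2 + 2*s - 33 = 3*s - 3, so s**3 + 6*s**2 - s - 30 = 0, which factors as (s - 2)*(s + 3)*(s + 5) = 0. The curves meet at s = -5, -3, 2.
On [-5, -3], w = s**3 + 6*s**2 + 2*s - 33 is on top; that piece has area ∫[-5,-3] (s**3 + 6*s**2 - s - 30) ds = 8.
On [-3, 2], w = 3*s - 3 is on top; that piece has area ∫[-3,2] (-(s**3 + 6*s**2 - s - 30)) ds = 375/4.
Total enclosed area = 8 + 375/4 = 407/4.

407/4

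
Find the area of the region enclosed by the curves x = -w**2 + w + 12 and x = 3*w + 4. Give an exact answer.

Both boundary curves give x as a function of w, so integrate with respect to w. Setting them equal: -w**2 - 2*w + 8 = 0, i.e. -(w - 2)*(w + 4) = 0, so they meet at w = -4, 2.
For w in [-4, 2], x = -w**2 + w + 12 is on the right; area = ∫[-4,2] (-w**2 - 2*w + 8) dw = 36.

36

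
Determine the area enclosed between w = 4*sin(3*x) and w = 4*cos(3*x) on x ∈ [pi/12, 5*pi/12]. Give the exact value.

On [pi/12, 5*pi/12], (4*sin(3*x)) - (4*cos(3*x)) = 4*sin(3*x) - 4*cos(3*x) is ≥ 0 throughout, so the area is a single integral of |4*sin(3*x) - 4*cos(3*x)|.
∫[pi/12,5*pi/12] (4*sin(3*x) - 4*cos(3*x)) dx = 8*sqrt(2)/3.

8*sqrt(2)/3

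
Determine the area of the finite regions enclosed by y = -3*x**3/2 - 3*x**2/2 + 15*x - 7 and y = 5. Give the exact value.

443/4

Set the curves equal: -3*x**3/2 - 3*x**2/2 + 15*x - 7 = 5, so -3*x**3/2 - 3*x**2/2 + 15*x - 12 = 0, which factors as -3*(x - 2)*(x - 1)*(x + 4)/2 = 0. The curves meet at x = -4, 1, 2.
On [-4, 1], y = 5 is on top; that piece has area ∫[-4,1] (-(-3*x**3/2 - 3*x**2/2 + 15*x - 12)) dx = 875/8.
On [1, 2], y = -3*x**3/2 - 3*x**2/2 + 15*x - 7 is on top; that piece has area ∫[1,2] (-3*x**3/2 - 3*x**2/2 + 15*x - 12) dx = 11/8.
Total enclosed area = 875/8 + 11/8 = 443/4.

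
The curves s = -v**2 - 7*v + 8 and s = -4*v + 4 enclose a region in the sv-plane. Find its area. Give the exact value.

125/6

Both boundary curves give s as a function of v, so integrate with respect to v. Setting them equal: -v**2 - 3*v + 4 = 0, i.e. -(v - 1)*(v + 4) = 0, so they meet at v = -4, 1.
For v in [-4, 1], s = -v**2 - 7*v + 8 is on the right; area = ∫[-4,1] (-v**2 - 3*v + 4) dv = 125/6.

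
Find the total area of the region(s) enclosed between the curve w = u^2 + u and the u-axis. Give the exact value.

1/6

The curve meets the u-axis where u^2 + u = 0, i.e. u*(u + 1) = 0, at u = -1, 0.
On [-1, 0] the curve lies below the axis; ∫[-1,0] (u^2 + u) du = -1/6, giving area 1/6.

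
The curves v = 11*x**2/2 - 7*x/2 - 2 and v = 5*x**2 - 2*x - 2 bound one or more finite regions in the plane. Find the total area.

Set the curves equal: 11*x**2/2 - 7*x/2 - 2 = 5*x**2 - 2*x - 2, so x**2/2 - 3*x/2 = 0, which factors as x*(x - 3)/2 = 0. The curves meet at x = 0, 3.
On [0, 3], v = 5*x**2 - 2*x - 2 is on top; that piece has area ∫[0,3] (-(x**2/2 - 3*x/2)) dx = 9/4.

9/4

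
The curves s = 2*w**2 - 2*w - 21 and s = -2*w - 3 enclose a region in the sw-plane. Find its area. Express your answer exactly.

Both boundary curves give s as a function of w, so integrate with respect to w. Setting them equal: 2*w**2 - 18 = 0, i.e. 2*(w - 3)*(w + 3) = 0, so they meet at w = -3, 3.
For w in [-3, 3], s = 2*w**2 - 2*w - 21 is on the left; area = ∫[-3,3] (-(2*w**2 - 18)) dw = 72.

72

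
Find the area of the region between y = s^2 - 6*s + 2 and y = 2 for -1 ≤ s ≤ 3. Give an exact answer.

64/3

The difference (s^2 - 6*s + 2) - (2) = s^2 - 6*s changes sign at s = 0 inside [-1, 3], so split the integral there.
∫[-1,0] (s^2 - 6*s) ds = 10/3.
∫[0,3] (s^2 - 6*s) ds = -18; the area of that piece is 18.
Total area = 10/3 + 18 = 64/3.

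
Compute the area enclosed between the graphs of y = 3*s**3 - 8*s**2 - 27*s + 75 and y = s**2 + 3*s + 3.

Set the curves equal: 3*s**3 - 8*s**2 - 27*s + 75 = s**2 + 3*s + 3, so 3*s**3 - 9*s**2 - 30*s + 72 = 0, which factors as 3*(s - 4)*(s - 2)*(s + 3) = 0. The curves meet at s = -3, 2, 4.
On [-3, 2], y = 3*s**3 - 8*s**2 - 27*s + 75 is on top; that piece has area ∫[-3,2] (3*s**3 - 9*s**2 - 30*s + 72) ds = 1125/4.
On [2, 4], y = s**2 + 3*s + 3 is on top; that piece has area ∫[2,4] (-(3*s**3 - 9*s**2 - 30*s + 72)) ds = 24.
Total enclosed area = 1125/4 + 24 = 1221/4.

1221/4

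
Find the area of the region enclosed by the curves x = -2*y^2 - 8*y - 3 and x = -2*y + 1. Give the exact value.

1/3

Both boundary curves give x as a function of y, so integrate with respect to y. Setting them equal: -2*y^2 - 6*y - 4 = 0, i.e. -2*(y + 1)*(y + 2) = 0, so they meet at y = -2, -1.
For y in [-2, -1], x = -2*y^2 - 8*y - 3 is on the right; area = ∫[-2,-1] (-2*y^2 - 6*y - 4) dy = 1/3.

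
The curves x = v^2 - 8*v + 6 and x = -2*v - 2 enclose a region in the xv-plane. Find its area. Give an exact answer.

Both boundary curves give x as a function of v, so integrate with respect to v. Setting them equal: v^2 - 6*v + 8 = 0, i.e. (v - 4)*(v - 2) = 0, so they meet at v = 2, 4.
For v in [2, 4], x = v^2 - 8*v + 6 is on the left; area = ∫[2,4] (-(v^2 - 6*v + 8)) dv = 4/3.

4/3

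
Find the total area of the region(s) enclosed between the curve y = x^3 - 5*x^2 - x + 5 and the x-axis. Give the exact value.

148/3

The curve meets the x-axis where x^3 - 5*x^2 - x + 5 = 0, i.e. (x - 5)*(x - 1)*(x + 1) = 0, at x = -1, 1, 5.
On [-1, 1] the curve lies above the axis; ∫[-1,1] (x^3 - 5*x^2 - x + 5) dx = 20/3, giving area 20/3.
On [1, 5] the curve lies below the axis; ∫[1,5] (x^3 - 5*x^2 - x + 5) dx = -128/3, giving area 128/3.
Total area = 20/3 + 128/3 = 148/3.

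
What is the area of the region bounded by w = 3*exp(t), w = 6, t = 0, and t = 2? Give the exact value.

-21 + 12*log(2) + 3*exp(2)

The difference (3*exp(t)) - (6) = 3*exp(t) - 6 changes sign at t = log(2) inside [0, 2], so split the integral there.
∫[0,log(2)] (3*exp(t) - 6) dt = 3 - log(64); the area of that piece is -3 + log(64).
∫[log(2),2] (3*exp(t) - 6) dt = -18 + 6*log(2) + 3*exp(2).
Total area = (-3 + log(64)) + (-18 + 6*log(2) + 3*exp(2)) = -21 + 12*log(2) + 3*exp(2).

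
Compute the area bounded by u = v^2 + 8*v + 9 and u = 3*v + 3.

1/6

Both boundary curves give u as a function of v, so integrate with respect to v. Setting them equal: v^2 + 5*v + 6 = 0, i.e. (v + 2)*(v + 3) = 0, so they meet at v = -3, -2.
For v in [-3, -2], u = v^2 + 8*v + 9 is on the left; area = ∫[-3,-2] (-(v^2 + 5*v + 6)) dv = 1/6.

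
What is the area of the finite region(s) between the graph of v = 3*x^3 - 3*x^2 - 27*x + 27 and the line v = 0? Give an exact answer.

The curve meets the x-axis where 3*x^3 - 3*x^2 - 27*x + 27 = 0, i.e. 3*(x - 3)*(x - 1)*(x + 3) = 0, at x = -3, 1, 3.
On [-3, 1] the curve lies above the axis; ∫[-3,1] (3*x^3 - 3*x^2 - 27*x + 27) dx = 128, giving area 128.
On [1, 3] the curve lies below the axis; ∫[1,3] (3*x^3 - 3*x^2 - 27*x + 27) dx = -20, giving area 20.
Total area = 128 + 20 = 148.

148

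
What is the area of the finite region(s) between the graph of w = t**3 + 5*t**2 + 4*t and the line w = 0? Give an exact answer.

The curve meets the t-axis where t**3 + 5*t**2 + 4*t = 0, i.e. t*(t + 1)*(t + 4) = 0, at t = -4, -1, 0.
On [-4, -1] the curve lies above the axis; ∫[-4,-1] (t**3 + 5*t**2 + 4*t) dt = 45/4, giving area 45/4.
On [-1, 0] the curve lies below the axis; ∫[-1,0] (t**3 + 5*t**2 + 4*t) dt = -7/12, giving area 7/12.
Total area = 45/4 + 7/12 = 71/6.

71/6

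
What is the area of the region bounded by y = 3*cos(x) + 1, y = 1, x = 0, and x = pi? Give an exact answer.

6

The difference (3*cos(x) + 1) - (1) = 3*cos(x) changes sign at x = pi/2 inside [0, pi], so split the integral there.
∫[0,pi/2] (3*cos(x)) dx = 3.
∫[pi/2,pi] (3*cos(x)) dx = -3; the area of that piece is 3.
Total area = 3 + 3 = 6.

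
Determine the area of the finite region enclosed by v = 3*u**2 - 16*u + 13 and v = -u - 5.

Set the curves equal: 3*u**2 - 16*u + 13 = -u - 5, so 3*u**2 - 15*u + 18 = 0, which factors as 3*(u - 3)*(u - 2) = 0. The curves meet at u = 2, 3.
On [2, 3], v = -u - 5 is on top; that piece has area ∫[2,3] (-(3*u**2 - 15*u + 18)) du = 1/2.

1/2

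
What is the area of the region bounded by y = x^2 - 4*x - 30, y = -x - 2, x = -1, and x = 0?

157/6

On [-1, 0], (x^2 - 4*x - 30) - (-x - 2) = x^2 - 3*x - 28 is ≤ 0 throughout, so the area is a single integral of |x^2 - 3*x - 28|.
∫[-1,0] (x^2 - 3*x - 28) dx = -157/6; the area of that piece is 157/6.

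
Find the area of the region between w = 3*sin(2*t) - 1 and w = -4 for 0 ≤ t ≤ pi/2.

3 + 3*pi/2

On [0, pi/2], (3*sin(2*t) - 1) - (-4) = 3*sin(2*t) + 3 is ≥ 0 throughout, so the area is a single integral of |3*sin(2*t) + 3|.
∫[0,pi/2] (3*sin(2*t) + 3) dt = 3 + 3*pi/2.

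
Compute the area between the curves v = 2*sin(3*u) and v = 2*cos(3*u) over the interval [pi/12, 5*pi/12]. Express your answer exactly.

4*sqrt(2)/3

On [pi/12, 5*pi/12], (2*sin(3*u)) - (2*cos(3*u)) = 2*sin(3*u) - 2*cos(3*u) is ≥ 0 throughout, so the area is a single integral of |2*sin(3*u) - 2*cos(3*u)|.
∫[pi/12,5*pi/12] (2*sin(3*u) - 2*cos(3*u)) du = 4*sqrt(2)/3.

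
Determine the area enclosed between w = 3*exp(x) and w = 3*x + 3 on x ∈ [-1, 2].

-27/2 - 3*exp(-1) + 3*exp(2)

On [-1, 2], (3*exp(x)) - (3*x + 3) = -3*x + 3*exp(x) - 3 is ≥ 0 throughout, so the area is a single integral of |-3*x + 3*exp(x) - 3|.
∫[-1,2] (-3*x + 3*exp(x) - 3) dx = -27/2 - 3*exp(-1) + 3*exp(2).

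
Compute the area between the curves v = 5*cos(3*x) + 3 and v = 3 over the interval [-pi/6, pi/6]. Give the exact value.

10/3

On [-pi/6, pi/6], (5*cos(3*x) + 3) - (3) = 5*cos(3*x) is ≥ 0 throughout, so the area is a single integral of |5*cos(3*x)|.
∫[-pi/6,pi/6] (5*cos(3*x)) dx = 10/3.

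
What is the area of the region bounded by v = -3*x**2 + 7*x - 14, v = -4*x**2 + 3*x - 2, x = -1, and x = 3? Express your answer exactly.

The difference (-3*x**2 + 7*x - 14) - (-4*x**2 + 3*x - 2) = x**2 + 4*x - 12 changes sign at x = 2 inside [-1, 3], so split the integral there.
∫[-1,2] (x**2 + 4*x - 12) dx = -27; the area of that piece is 27.
∫[2,3] (x**2 + 4*x - 12) dx = 13/3.
Total area = 27 + 13/3 = 94/3.

94/3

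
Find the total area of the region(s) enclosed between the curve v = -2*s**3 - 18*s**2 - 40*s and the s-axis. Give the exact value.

131/2

The curve meets the s-axis where -2*s**3 - 18*s**2 - 40*s = 0, i.e. -2*s*(s + 4)*(s + 5) = 0, at s = -5, -4, 0.
On [-5, -4] the curve lies below the axis; ∫[-5,-4] (-2*s**3 - 18*s**2 - 40*s) ds = -3/2, giving area 3/2.
On [-4, 0] the curve lies above the axis; ∫[-4,0] (-2*s**3 - 18*s**2 - 40*s) ds = 64, giving area 64.
Total area = 3/2 + 64 = 131/2.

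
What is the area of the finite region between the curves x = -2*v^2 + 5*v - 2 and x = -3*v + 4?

Both boundary curves give x as a function of v, so integrate with respect to v. Setting them equal: -2*v^2 + 8*v - 6 = 0, i.e. -2*(v - 3)*(v - 1) = 0, so they meet at v = 1, 3.
For v in [1, 3], x = -2*v^2 + 5*v - 2 is on the right; area = ∫[1,3] (-2*v^2 + 8*v - 6) dv = 8/3.

8/3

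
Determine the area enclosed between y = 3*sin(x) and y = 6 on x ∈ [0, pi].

-6 + 6*pi

On [0, pi], (3*sin(x)) - (6) = 3*sin(x) - 6 is ≤ 0 throughout, so the area is a single integral of |3*sin(x) - 6|.
∫[0,pi] (3*sin(x) - 6) dx = 6 - 6*pi; the area of that piece is -6 + 6*pi.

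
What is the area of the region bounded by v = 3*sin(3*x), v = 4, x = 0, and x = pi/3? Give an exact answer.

On [0, pi/3], (3*sin(3*x)) - (4) = 3*sin(3*x) - 4 is ≤ 0 throughout, so the area is a single integral of |3*sin(3*x) - 4|.
∫[0,pi/3] (3*sin(3*x) - 4) dx = 2 - 4*pi/3; the area of that piece is -2 + 4*pi/3.

-2 + 4*pi/3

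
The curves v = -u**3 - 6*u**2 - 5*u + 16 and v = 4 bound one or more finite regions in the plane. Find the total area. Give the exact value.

131/4

Set the curves equal: -u**3 - 6*u**2 - 5*u + 16 = 4, so -u**3 - 6*u**2 - 5*u + 12 = 0, which factors as -(u - 1)*(u + 3)*(u + 4) = 0. The curves meet at u = -4, -3, 1.
On [-4, -3], v = 4 is on top; that piece has area ∫[-4,-3] (-(-u**3 - 6*u**2 - 5*u + 12)) du = 3/4.
On [-3, 1], v = -u**3 - 6*u**2 - 5*u + 16 is on top; that piece has area ∫[-3,1] (-u**3 - 6*u**2 - 5*u + 12) du = 32.
Total enclosed area = 3/4 + 32 = 131/4.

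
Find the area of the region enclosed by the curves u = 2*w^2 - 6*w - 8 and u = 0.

125/3

Both boundary curves give u as a function of w, so integrate with respect to w. Setting them equal: 2*w^2 - 6*w - 8 = 0, i.e. 2*(w - 4)*(w + 1) = 0, so they meet at w = -1, 4.
For w in [-1, 4], u = 2*w^2 - 6*w - 8 is on the left; area = ∫[-1,4] (-(2*w^2 - 6*w - 8)) dw = 125/3.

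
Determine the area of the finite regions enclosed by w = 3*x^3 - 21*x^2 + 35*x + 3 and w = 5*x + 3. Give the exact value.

253/4

Set the curves equal: 3*x^3 - 21*x^2 + 35*x + 3 = 5*x + 3, so 3*x^3 - 21*x^2 + 30*x = 0, which factors as 3*x*(x - 5)*(x - 2) = 0. The curves meet at x = 0, 2, 5.
On [0, 2], w = 3*x^3 - 21*x^2 + 35*x + 3 is on top; that piece has area ∫[0,2] (3*x^3 - 21*x^2 + 30*x) dx = 16.
On [2, 5], w = 5*x + 3 is on top; that piece has area ∫[2,5] (-(3*x^3 - 21*x^2 + 30*x)) dx = 189/4.
Total enclosed area = 16 + 189/4 = 253/4.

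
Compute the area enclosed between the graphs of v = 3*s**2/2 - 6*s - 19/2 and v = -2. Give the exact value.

54

Set the curves equal: 3*s**2/2 - 6*s - 19/2 = -2, so 3*s**2/2 - 6*s - 15/2 = 0, which factors as 3*(s - 5)*(s + 1)/2 = 0. The curves meet at s = -1, 5.
On [-1, 5], v = -2 is on top; that piece has area ∫[-1,5] (-(3*s**2/2 - 6*s - 15/2)) ds = 54.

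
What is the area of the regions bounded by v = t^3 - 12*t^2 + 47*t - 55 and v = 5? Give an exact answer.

Set the curves equal: t^3 - 12*t^2 + 47*t - 55 = 5, so t^3 - 12*t^2 + 47*t - 60 = 0, which factors as (t - 5)*(t - 4)*(t - 3) = 0. The curves meet at t = 3, 4, 5.
On [3, 4], v = t^3 - 12*t^2 + 47*t - 55 is on top; that piece has area ∫[3,4] (t^3 - 12*t^2 + 47*t - 60) dt = 1/4.
On [4, 5], v = 5 is on top; that piece has area ∫[4,5] (-(t^3 - 12*t^2 + 47*t - 60)) dt = 1/4.
Total enclosed area = 1/4 + 1/4 = 1/2.

1/2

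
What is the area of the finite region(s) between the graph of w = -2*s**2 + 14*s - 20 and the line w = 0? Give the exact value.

9

The curve meets the s-axis where -2*s**2 + 14*s - 20 = 0, i.e. -2*(s - 5)*(s - 2) = 0, at s = 2, 5.
On [2, 5] the curve lies above the axis; ∫[2,5] (-2*s**2 + 14*s - 20) ds = 9, giving area 9.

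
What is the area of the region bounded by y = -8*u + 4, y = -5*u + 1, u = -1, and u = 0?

On [-1, 0], (-8*u + 4) - (-5*u + 1) = -3*u + 3 is ≥ 0 throughout, so the area is a single integral of |-3*u + 3|.
∫[-1,0] (-3*u + 3) du = 9/2.

9/2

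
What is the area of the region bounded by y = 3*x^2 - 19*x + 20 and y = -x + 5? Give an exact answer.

32

Set the curves equal: 3*x^2 - 19*x + 20 = -x + 5, so 3*x^2 - 18*x + 15 = 0, which factors as 3*(x - 5)*(x - 1) = 0. The curves meet at x = 1, 5.
On [1, 5], y = -x + 5 is on top; that piece has area ∫[1,5] (-(3*x^2 - 18*x + 15)) dx = 32.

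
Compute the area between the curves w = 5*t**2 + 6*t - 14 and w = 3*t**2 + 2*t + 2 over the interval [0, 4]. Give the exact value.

48

The difference (5*t**2 + 6*t - 14) - (3*t**2 + 2*t + 2) = 2*t**2 + 4*t - 16 changes sign at t = 2 inside [0, 4], so split the integral there.
∫[0,2] (2*t**2 + 4*t - 16) dt = -56/3; the area of that piece is 56/3.
∫[2,4] (2*t**2 + 4*t - 16) dt = 88/3.
Total area = 56/3 + 88/3 = 48.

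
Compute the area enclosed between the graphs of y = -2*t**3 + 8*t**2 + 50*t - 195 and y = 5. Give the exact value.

Set the curves equal: -2*t**3 + 8*t**2 + 50*t - 195 = 5, so -2*t**3 + 8*t**2 + 50*t - 200 = 0, which factors as -2*(t - 5)*(t - 4)*(t + 5) = 0. The curves meet at t = -5, 4, 5.
On [-5, 4], y = 5 is on top; that piece has area ∫[-5,4] (-(-2*t**3 + 8*t**2 + 50*t - 200)) dt = 2673/2.
On [4, 5], y = -2*t**3 + 8*t**2 + 50*t - 195 is on top; that piece has area ∫[4,5] (-2*t**3 + 8*t**2 + 50*t - 200) dt = 19/6.
Total enclosed area = 2673/2 + 19/6 = 4019/3.

4019/3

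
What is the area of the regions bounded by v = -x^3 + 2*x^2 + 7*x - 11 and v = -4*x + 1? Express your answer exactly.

937/12

Set the curves equal: -x^3 + 2*x^2 + 7*x - 11 = -4*x + 1, so -x^3 + 2*x^2 + 11*x - 12 = 0, which factors as -(x - 4)*(x - 1)*(x + 3) = 0. The curves meet at x = -3, 1, 4.
On [-3, 1], v = -4*x + 1 is on top; that piece has area ∫[-3,1] (-(-x^3 + 2*x^2 + 11*x - 12)) dx = 160/3.
On [1, 4], v = -x^3 + 2*x^2 + 7*x - 11 is on top; that piece has area ∫[1,4] (-x^3 + 2*x^2 + 11*x - 12) dx = 99/4.
Total enclosed area = 160/3 + 99/4 = 937/12.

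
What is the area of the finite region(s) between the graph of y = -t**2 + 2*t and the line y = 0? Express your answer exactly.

4/3

The curve meets the t-axis where -t**2 + 2*t = 0, i.e. -t*(t - 2) = 0, at t = 0, 2.
On [0, 2] the curve lies above the axis; ∫[0,2] (-t**2 + 2*t) dt = 4/3, giving area 4/3.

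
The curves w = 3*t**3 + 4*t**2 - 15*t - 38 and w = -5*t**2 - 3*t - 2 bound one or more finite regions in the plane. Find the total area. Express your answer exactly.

393/4

Set the curves equal: 3*t**3 + 4*t**2 - 15*t - 38 = -5*t**2 - 3*t - 2, so 3*t**3 + 9*t**2 - 12*t - 36 = 0, which factors as 3*(t - 2)*(t + 2)*(t + 3) = 0. The curves meet at t = -3, -2, 2.
On [-3, -2], w = 3*t**3 + 4*t**2 - 15*t - 38 is on top; that piece has area ∫[-3,-2] (3*t**3 + 9*t**2 - 12*t - 36) dt = 9/4.
On [-2, 2], w = -5*t**2 - 3*t - 2 is on top; that piece has area ∫[-2,2] (-(3*t**3 + 9*t**2 - 12*t - 36)) dt = 96.
Total enclosed area = 9/4 + 96 = 393/4.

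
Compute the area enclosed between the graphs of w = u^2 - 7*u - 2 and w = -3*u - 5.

Set the curves equal: u^2 - 7*u - 2 = -3*u - 5, so u^2 - 4*u + 3 = 0, which factors as (u - 3)*(u - 1) = 0. The curves meet at u = 1, 3.
On [1, 3], w = -3*u - 5 is on top; that piece has area ∫[1,3] (-(u^2 - 4*u + 3)) du = 4/3.

4/3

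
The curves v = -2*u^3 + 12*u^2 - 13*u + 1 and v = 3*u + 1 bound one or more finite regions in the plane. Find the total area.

16

Set the curves equal: -2*u^3 + 12*u^2 - 13*u + 1 = 3*u + 1, so -2*u^3 + 12*u^2 - 16*u = 0, which factors as -2*u*(u - 4)*(u - 2) = 0. The curves meet at u = 0, 2, 4.
On [0, 2], v = 3*u + 1 is on top; that piece has area ∫[0,2] (-(-2*u^3 + 12*u^2 - 16*u)) du = 8.
On [2, 4], v = -2*u^3 + 12*u^2 - 13*u + 1 is on top; that piece has area ∫[2,4] (-2*u^3 + 12*u^2 - 16*u) du = 8.
Total enclosed area = 8 + 8 = 16.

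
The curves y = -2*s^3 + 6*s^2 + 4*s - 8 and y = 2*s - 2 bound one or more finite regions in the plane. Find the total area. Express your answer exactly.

Set the curves equal: -2*s^3 + 6*s^2 + 4*s - 8 = 2*s - 2, so -2*s^3 + 6*s^2 + 2*s - 6 = 0, which factors as -2*(s - 3)*(s - 1)*(s + 1) = 0. The curves meet at s = -1, 1, 3.
On [-1, 1], y = 2*s - 2 is on top; that piece has area ∫[-1,1] (-(-2*s^3 + 6*s^2 + 2*s - 6)) ds = 8.
On [1, 3], y = -2*s^3 + 6*s^2 + 4*s - 8 is on top; that piece has area ∫[1,3] (-2*s^3 + 6*s^2 + 2*s - 6) ds = 8.
Total enclosed area = 8 + 8 = 16.

16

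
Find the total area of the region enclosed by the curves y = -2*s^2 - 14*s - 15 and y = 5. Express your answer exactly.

Set the curves equal: -2*s^2 - 14*s - 15 = 5, so -2*s^2 - 14*s - 20 = 0, which factors as -2*(s + 2)*(s + 5) = 0. The curves meet at s = -5, -2.
On [-5, -2], y = -2*s^2 - 14*s - 15 is on top; that piece has area ∫[-5,-2] (-2*s^2 - 14*s - 20) ds = 9.

9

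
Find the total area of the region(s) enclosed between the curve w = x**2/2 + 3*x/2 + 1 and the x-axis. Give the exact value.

1/12

The curve meets the x-axis where x**2/2 + 3*x/2 + 1 = 0, i.e. (x + 1)*(x + 2)/2 = 0, at x = -2, -1.
On [-2, -1] the curve lies below the axis; ∫[-2,-1] (x**2/2 + 3*x/2 + 1) dx = -1/12, giving area 1/12.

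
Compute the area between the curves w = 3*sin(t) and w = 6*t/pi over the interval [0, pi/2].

3 - 3*pi/4

On [0, pi/2], (3*sin(t)) - (6*t/pi) = -6*t/pi + 3*sin(t) is ≥ 0 throughout, so the area is a single integral of |-6*t/pi + 3*sin(t)|.
∫[0,pi/2] (-6*t/pi + 3*sin(t)) dt = 3 - 3*pi/4.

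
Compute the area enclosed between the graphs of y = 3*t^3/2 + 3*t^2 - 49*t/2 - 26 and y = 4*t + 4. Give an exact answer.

2521/8

Set the curves equal: 3*t^3/2 + 3*t^2 - 49*t/2 - 26 = 4*t + 4, so 3*t^3/2 + 3*t^2 - 57*t/2 - 30 = 0, which factors as 3*(t - 4)*(t + 1)*(t + 5)/2 = 0. The curves meet at t = -5, -1, 4.
On [-5, -1], y = 3*t^3/2 + 3*t^2 - 49*t/2 - 26 is on top; that piece has area ∫[-5,-1] (3*t^3/2 + 3*t^2 - 57*t/2 - 30) dt = 112.
On [-1, 4], y = 4*t + 4 is on top; that piece has area ∫[-1,4] (-(3*t^3/2 + 3*t^2 - 57*t/2 - 30)) dt = 1625/8.
Total enclosed area = 112 + 1625/8 = 2521/8.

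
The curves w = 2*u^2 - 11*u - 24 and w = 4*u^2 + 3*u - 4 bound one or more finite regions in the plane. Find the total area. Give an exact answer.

9

Set the curves equal: 2*u^2 - 11*u - 24 = 4*u^2 + 3*u - 4, so -2*u^2 - 14*u - 20 = 0, which factors as -2*(u + 2)*(u + 5) = 0. The curves meet at u = -5, -2.
On [-5, -2], w = 2*u^2 - 11*u - 24 is on top; that piece has area ∫[-5,-2] (-2*u^2 - 14*u - 20) du = 9.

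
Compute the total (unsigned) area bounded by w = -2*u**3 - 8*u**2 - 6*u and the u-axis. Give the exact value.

37/6

The curve meets the u-axis where -2*u**3 - 8*u**2 - 6*u = 0, i.e. -2*u*(u + 1)*(u + 3) = 0, at u = -3, -1, 0.
On [-3, -1] the curve lies below the axis; ∫[-3,-1] (-2*u**3 - 8*u**2 - 6*u) du = -16/3, giving area 16/3.
On [-1, 0] the curve lies above the axis; ∫[-1,0] (-2*u**3 - 8*u**2 - 6*u) du = 5/6, giving area 5/6.
Total area = 16/3 + 5/6 = 37/6.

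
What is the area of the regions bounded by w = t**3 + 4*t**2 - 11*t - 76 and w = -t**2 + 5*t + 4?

5137/12

Set the curves equal: t**3 + 4*t**2 - 11*t - 76 = -t**2 + 5*t + 4, so t**3 + 5*t**2 - 16*t - 80 = 0, which factors as (t - 4)*(t + 4)*(t + 5) = 0. The curves meet at t = -5, -4, 4.
On [-5, -4], w = t**3 + 4*t**2 - 11*t - 76 is on top; that piece has area ∫[-5,-4] (t**3 + 5*t**2 - 16*t - 80) dt = 17/12.
On [-4, 4], w = -t**2 + 5*t + 4 is on top; that piece has area ∫[-4,4] (-(t**3 + 5*t**2 - 16*t - 80)) dt = 1280/3.
Total enclosed area = 17/12 + 1280/3 = 5137/12.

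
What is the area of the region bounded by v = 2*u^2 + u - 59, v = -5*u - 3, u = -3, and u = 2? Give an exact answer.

815/3

On [-3, 2], (2*u^2 + u - 59) - (-5*u - 3) = 2*u^2 + 6*u - 56 is ≤ 0 throughout, so the area is a single integral of |2*u^2 + 6*u - 56|.
∫[-3,2] (2*u^2 + 6*u - 56) du = -815/3; the area of that piece is 815/3.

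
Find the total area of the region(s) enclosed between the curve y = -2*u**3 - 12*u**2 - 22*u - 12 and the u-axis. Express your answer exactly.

1

The curve meets the u-axis where -2*u**3 - 12*u**2 - 22*u - 12 = 0, i.e. -2*(u + 1)*(u + 2)*(u + 3) = 0, at u = -3, -2, -1.
On [-3, -2] the curve lies below the axis; ∫[-3,-2] (-2*u**3 - 12*u**2 - 22*u - 12) du = -1/2, giving area 1/2.
On [-2, -1] the curve lies above the axis; ∫[-2,-1] (-2*u**3 - 12*u**2 - 22*u - 12) du = 1/2, giving area 1/2.
Total area = 1/2 + 1/2 = 1.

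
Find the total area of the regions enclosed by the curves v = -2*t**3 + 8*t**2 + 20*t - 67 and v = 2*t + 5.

Set the curves equal: -2*t**3 + 8*t**2 + 20*t - 67 = 2*t + 5, so -2*t**3 + 8*t**2 + 18*t - 72 = 0, which factors as -2*(t - 4)*(t - 3)*(t + 3) = 0. The curves meet at t = -3, 3, 4.
On [-3, 3], v = 2*t + 5 is on top; that piece has area ∫[-3,3] (-(-2*t**3 + 8*t**2 + 18*t - 72)) dt = 288.
On [3, 4], v = -2*t**3 + 8*t**2 + 20*t - 67 is on top; that piece has area ∫[3,4] (-2*t**3 + 8*t**2 + 18*t - 72) dt = 13/6.
Total enclosed area = 288 + 13/6 = 1741/6.

1741/6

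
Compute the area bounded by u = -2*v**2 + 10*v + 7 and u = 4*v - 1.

125/3

Both boundary curves give u as a function of v, so integrate with respect to v. Setting them equal: -2*v**2 + 6*v + 8 = 0, i.e. -2*(v - 4)*(v + 1) = 0, so they meet at v = -1, 4.
For v in [-1, 4], u = -2*v**2 + 10*v + 7 is on the right; area = ∫[-1,4] (-2*v**2 + 6*v + 8) dv = 125/3.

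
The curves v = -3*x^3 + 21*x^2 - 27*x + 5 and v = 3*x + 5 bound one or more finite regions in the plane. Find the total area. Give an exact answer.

253/4

Set the curves equal: -3*x^3 + 21*x^2 - 27*x + 5 = 3*x + 5, so -3*x^3 + 21*x^2 - 30*x = 0, which factors as -3*x*(x - 5)*(x - 2) = 0. The curves meet at x = 0, 2, 5.
On [0, 2], v = 3*x + 5 is on top; that piece has area ∫[0,2] (-(-3*x^3 + 21*x^2 - 30*x)) dx = 16.
On [2, 5], v = -3*x^3 + 21*x^2 - 27*x + 5 is on top; that piece has area ∫[2,5] (-3*x^3 + 21*x^2 - 30*x) dx = 189/4.
Total enclosed area = 16 + 189/4 = 253/4.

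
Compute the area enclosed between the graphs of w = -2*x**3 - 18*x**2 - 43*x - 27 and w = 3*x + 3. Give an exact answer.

16

Set the curves equal: -2*x**3 - 18*x**2 - 43*x - 27 = 3*x + 3, so -2*x**3 - 18*x**2 - 46*x - 30 = 0, which factors as -2*(x + 1)*(x + 3)*(x + 5) = 0. The curves meet at x = -5, -3, -1.
On [-5, -3], w = 3*x + 3 is on top; that piece has area ∫[-5,-3] (-(-2*x**3 - 18*x**2 - 46*x - 30)) dx = 8.
On [-3, -1], w = -2*x**3 - 18*x**2 - 43*x - 27 is on top; that piece has area ∫[-3,-1] (-2*x**3 - 18*x**2 - 46*x - 30) dx = 8.
Total enclosed area = 8 + 8 = 16.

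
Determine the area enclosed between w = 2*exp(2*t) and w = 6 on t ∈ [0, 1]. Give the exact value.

-11 + 6*log(3) + exp(2)

The difference (2*exp(2*t)) - (6) = 2*exp(2*t) - 6 changes sign at t = log(3)/2 inside [0, 1], so split the integral there.
∫[0,log(3)/2] (2*exp(2*t) - 6) dt = 2 - log(27); the area of that piece is -2 + log(27).
∫[log(3)/2,1] (2*exp(2*t) - 6) dt = -9 + 3*log(3) + exp(2).
Total area = (-2 + log(27)) + (-9 + 3*log(3) + exp(2)) = -11 + 6*log(3) + exp(2).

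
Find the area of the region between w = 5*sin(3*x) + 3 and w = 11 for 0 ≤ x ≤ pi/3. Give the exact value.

On [0, pi/3], (5*sin(3*x) + 3) - (11) = 5*sin(3*x) - 8 is ≤ 0 throughout, so the area is a single integral of |5*sin(3*x) - 8|.
∫[0,pi/3] (5*sin(3*x) - 8) dx = 10/3 - 8*pi/3; the area of that piece is -10/3 + 8*pi/3.

-10/3 + 8*pi/3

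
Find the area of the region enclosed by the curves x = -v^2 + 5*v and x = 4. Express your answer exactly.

Both boundary curves give x as a function of v, so integrate with respect to v. Setting them equal: -v^2 + 5*v - 4 = 0, i.e. -(v - 4)*(v - 1) = 0, so they meet at v = 1, 4.
For v in [1, 4], x = -v^2 + 5*v is on the right; area = ∫[1,4] (-v^2 + 5*v - 4) dv = 9/2.

9/2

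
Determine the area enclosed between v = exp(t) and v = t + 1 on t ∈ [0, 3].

-17/2 + exp(3)

On [0, 3], (exp(t)) - (t + 1) = -t + exp(t) - 1 is ≥ 0 throughout, so the area is a single integral of |-t + exp(t) - 1|.
∫[0,3] (-t + exp(t) - 1) dt = -17/2 + exp(3).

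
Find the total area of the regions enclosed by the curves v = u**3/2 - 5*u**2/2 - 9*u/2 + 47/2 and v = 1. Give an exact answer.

284/3

Set the curves equal: u**3/2 - 5*u**2/2 - 9*u/2 + 47/2 = 1, so u**3/2 - 5*u**2/2 - 9*u/2 + 45/2 = 0, which factors as (u - 5)*(u - 3)*(u + 3)/2 = 0. The curves meet at u = -3, 3, 5.
On [-3, 3], v = u**3/2 - 5*u**2/2 - 9*u/2 + 47/2 is on top; that piece has area ∫[-3,3] (u**3/2 - 5*u**2/2 - 9*u/2 + 45/2) du = 90.
On [3, 5], v = 1 is on top; that piece has area ∫[3,5] (-(u**3/2 - 5*u**2/2 - 9*u/2 + 45/2)) du = 14/3.
Total enclosed area = 90 + 14/3 = 284/3.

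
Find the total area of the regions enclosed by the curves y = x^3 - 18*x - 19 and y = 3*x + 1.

Set the curves equal: x^3 - 18*x - 19 = 3*x + 1, so x^3 - 21*x - 20 = 0, which factors as (x - 5)*(x + 1)*(x + 4) = 0. The curves meet at x = -4, -1, 5.
On [-4, -1], y = x^3 - 18*x - 19 is on top; that piece has area ∫[-4,-1] (x^3 - 21*x - 20) dx = 135/4.
On [-1, 5], y = 3*x + 1 is on top; that piece has area ∫[-1,5] (-(x^3 - 21*x - 20)) dx = 216.
Total enclosed area = 135/4 + 216 = 999/4.

999/4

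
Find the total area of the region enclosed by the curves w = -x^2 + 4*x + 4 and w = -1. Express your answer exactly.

36

Set the curves equal: -x^2 + 4*x + 4 = -1, so -x^2 + 4*x + 5 = 0, which factors as -(x - 5)*(x + 1) = 0. The curves meet at x = -1, 5.
On [-1, 5], w = -x^2 + 4*x + 4 is on top; that piece has area ∫[-1,5] (-x^2 + 4*x + 5) dx = 36.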